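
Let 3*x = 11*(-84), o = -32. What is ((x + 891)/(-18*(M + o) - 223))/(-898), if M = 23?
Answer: 583/54778 ≈ 0.010643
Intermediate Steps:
x = -308 (x = (11*(-84))/3 = (⅓)*(-924) = -308)
((x + 891)/(-18*(M + o) - 223))/(-898) = ((-308 + 891)/(-18*(23 - 32) - 223))/(-898) = (583/(-18*(-9) - 223))*(-1/898) = (583/(162 - 223))*(-1/898) = (583/(-61))*(-1/898) = (583*(-1/61))*(-1/898) = -583/61*(-1/898) = 583/54778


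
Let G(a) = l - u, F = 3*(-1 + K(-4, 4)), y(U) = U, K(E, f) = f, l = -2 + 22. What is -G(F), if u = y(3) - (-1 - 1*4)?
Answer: -12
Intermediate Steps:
l = 20
F = 9 (F = 3*(-1 + 4) = 3*3 = 9)
u = 8 (u = 3 - (-1 - 1*4) = 3 - (-1 - 4) = 3 - 1*(-5) = 3 + 5 = 8)
G(a) = 12 (G(a) = 20 - 1*8 = 20 - 8 = 12)
-G(F) = -1*12 = -12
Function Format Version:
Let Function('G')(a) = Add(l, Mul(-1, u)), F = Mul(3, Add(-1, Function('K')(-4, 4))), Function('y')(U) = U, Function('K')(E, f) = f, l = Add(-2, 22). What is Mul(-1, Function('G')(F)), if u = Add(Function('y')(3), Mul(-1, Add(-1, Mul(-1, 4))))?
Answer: -12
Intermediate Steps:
l = 20
F = 9 (F = Mul(3, Add(-1, 4)) = Mul(3, 3) = 9)
u = 8 (u = Add(3, Mul(-1, Add(-1, Mul(-1, 4)))) = Add(3, Mul(-1, Add(-1, -4))) = Add(3, Mul(-1, -5)) = Add(3, 5) = 8)
Function('G')(a) = 12 (Function('G')(a) = Add(20, Mul(-1, 8)) = Add(20, -8) = 12)
Mul(-1, Function('G')(F)) = Mul(-1, 12) = -12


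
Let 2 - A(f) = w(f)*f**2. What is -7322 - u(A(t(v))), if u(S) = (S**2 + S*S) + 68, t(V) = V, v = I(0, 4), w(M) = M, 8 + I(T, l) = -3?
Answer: -3561168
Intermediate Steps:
I(T, l) = -11 (I(T, l) = -8 - 3 = -11)
v = -11
A(f) = 2 - f**3 (A(f) = 2 - f*f**2 = 2 - f**3)
u(S) = 68 + 2*S**2 (u(S) = (S**2 + S**2) + 68 = 2*S**2 + 68 = 68 + 2*S**2)
-7322 - u(A(t(v))) = -7322 - (68 + 2*(2 - 1*(-11)**3)**2) = -7322 - (68 + 2*(2 - 1*(-1331))**2) = -7322 - (68 + 2*(2 + 1331)**2) = -7322 - (68 + 2*1333**2) = -7322 - (68 + 2*1776889) = -7322 - (68 + 3553778) = -7322 - 1*3553846 = -7322 - 3553846 = -3561168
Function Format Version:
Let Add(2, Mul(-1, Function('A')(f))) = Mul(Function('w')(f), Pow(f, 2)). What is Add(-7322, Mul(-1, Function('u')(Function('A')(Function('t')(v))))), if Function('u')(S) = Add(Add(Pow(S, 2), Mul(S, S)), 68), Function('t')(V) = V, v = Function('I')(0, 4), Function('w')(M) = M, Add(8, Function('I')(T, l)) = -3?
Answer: -3561168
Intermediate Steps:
Function('I')(T, l) = -11 (Function('I')(T, l) = Add(-8, -3) = -11)
v = -11
Function('A')(f) = Add(2, Mul(-1, Pow(f, 3))) (Function('A')(f) = Add(2, Mul(-1, Mul(f, Pow(f, 2)))) = Add(2, Mul(-1, Pow(f, 3))))
Function('u')(S) = Add(68, Mul(2, Pow(S, 2))) (Function('u')(S) = Add(Add(Pow(S, 2), Pow(S, 2)), 68) = Add(Mul(2, Pow(S, 2)), 68) = Add(68, Mul(2, Pow(S, 2))))
Add(-7322, Mul(-1, Function('u')(Function('A')(Function('t')(v))))) = Add(-7322, Mul(-1, Add(68, Mul(2, Pow(Add(2, Mul(-1, Pow(-11, 3))), 2))))) = Add(-7322, Mul(-1, Add(68, Mul(2, Pow(Add(2, Mul(-1, -1331)), 2))))) = Add(-7322, Mul(-1, Add(68, Mul(2, Pow(Add(2, 1331), 2))))) = Add(-7322, Mul(-1, Add(68, Mul(2, Pow(1333, 2))))) = Add(-7322, Mul(-1, Add(68, Mul(2, 1776889)))) = Add(-7322, Mul(-1, Add(68, 3553778))) = Add(-7322, Mul(-1, 3553846)) = Add(-7322, -3553846) = -3561168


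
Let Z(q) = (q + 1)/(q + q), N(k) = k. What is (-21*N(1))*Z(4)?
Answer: -105/8 ≈ -13.125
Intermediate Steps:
Z(q) = (1 + q)/(2*q) (Z(q) = (1 + q)/((2*q)) = (1 + q)*(1/(2*q)) = (1 + q)/(2*q))
(-21*N(1))*Z(4) = (-21*1)*((1/2)*(1 + 4)/4) = -21*5/(2*4) = -21*5/8 = -105/8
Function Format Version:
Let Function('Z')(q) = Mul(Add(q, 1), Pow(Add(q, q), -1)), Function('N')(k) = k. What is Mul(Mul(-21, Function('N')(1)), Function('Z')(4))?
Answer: Rational(-105, 8) ≈ -13.125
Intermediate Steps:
Function('Z')(q) = Mul(Rational(1, 2), Pow(q, -1), Add(1, q)) (Function('Z')(q) = Mul(Add(1, q), Pow(Mul(2, q), -1)) = Mul(Add(1, q), Mul(Rational(1, 2), Pow(q, -1))) = Mul(Rational(1, 2), Pow(q, -1), Add(1, q)))
Mul(Mul(-21, Function('N')(1)), Function('Z')(4)) = Mul(Mul(-21, 1), Mul(Rational(1, 2), Pow(4, -1), Add(1, 4))) = Mul(-21, Mul(Rational(1, 2), Rational(1, 4), 5)) = Mul(-21, Rational(5, 8)) = Rational(-105, 8)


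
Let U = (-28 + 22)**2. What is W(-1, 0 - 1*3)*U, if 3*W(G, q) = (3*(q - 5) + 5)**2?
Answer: 4332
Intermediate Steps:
W(G, q) = (-10 + 3*q)**2/3 (W(G, q) = (3*(q - 5) + 5)**2/3 = (3*(-5 + q) + 5)**2/3 = ((-15 + 3*q) + 5)**2/3 = (-10 + 3*q)**2/3)
U = 36 (U = (-6)**2 = 36)
W(-1, 0 - 1*3)*U = ((-10 + 3*(0 - 1*3))**2/3)*36 = ((-10 + 3*(0 - 3))**2/3)*36 = ((-10 + 3*(-3))**2/3)*36 = ((-10 - 9)**2/3)*36 = ((1/3)*(-19)**2)*36 = ((1/3)*361)*36 = (361/3)*36 = 4332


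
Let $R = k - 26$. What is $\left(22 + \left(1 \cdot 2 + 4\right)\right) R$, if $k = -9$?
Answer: $-980$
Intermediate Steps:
$R = -35$ ($R = -9 - 26 = -35$)
$\left(22 + \left(1 \cdot 2 + 4\right)\right) R = \left(22 + \left(1 \cdot 2 + 4\right)\right) \left(-35\right) = \left(22 + \left(2 + 4\right)\right) \left(-35\right) = \left(22 + 6\right) \left(-35\right) = 28 \left(-35\right) = -980$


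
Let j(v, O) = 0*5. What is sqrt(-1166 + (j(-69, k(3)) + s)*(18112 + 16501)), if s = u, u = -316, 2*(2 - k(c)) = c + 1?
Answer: I*sqrt(10938874) ≈ 3307.4*I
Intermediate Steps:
k(c) = 3/2 - c/2 (k(c) = 2 - (c + 1)/2 = 2 - (1 + c)/2 = 2 + (-1/2 - c/2) = 3/2 - c/2)
j(v, O) = 0
s = -316
sqrt(-1166 + (j(-69, k(3)) + s)*(18112 + 16501)) = sqrt(-1166 + (0 - 316)*(18112 + 16501)) = sqrt(-1166 - 316*34613) = sqrt(-1166 - 10937708) = sqrt(-10938874) = I*sqrt(10938874)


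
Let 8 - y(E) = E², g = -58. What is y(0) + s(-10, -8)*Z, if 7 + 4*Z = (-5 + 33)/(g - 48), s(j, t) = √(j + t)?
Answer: 8 - 1155*I*√2/212 ≈ 8.0 - 7.7048*I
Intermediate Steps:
y(E) = 8 - E²
Z = -385/212 (Z = -7/4 + ((-5 + 33)/(-58 - 48))/4 = -7/4 + (28/(-106))/4 = -7/4 + (28*(-1/106))/4 = -7/4 + (¼)*(-14/53) = -7/4 - 7/106 = -385/212 ≈ -1.8160)
y(0) + s(-10, -8)*Z = (8 - 1*0²) + √(-10 - 8)*(-385/212) = (8 - 1*0) + √(-18)*(-385/212) = (8 + 0) + (3*I*√2)*(-385/212) = 8 - 1155*I*√2/212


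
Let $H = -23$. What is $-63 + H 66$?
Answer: $-1581$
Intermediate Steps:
$-63 + H 66 = -63 - 1518 = -1581$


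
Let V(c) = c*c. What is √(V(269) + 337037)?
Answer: √409398 ≈ 639.84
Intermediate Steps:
V(c) = c²
√(V(269) + 337037) = √(269² + 337037) = √(72361 + 337037) = √409398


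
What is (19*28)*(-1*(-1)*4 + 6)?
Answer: 5320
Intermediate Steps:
(19*28)*(-1*(-1)*4 + 6) = 532*(1*4 + 6) = 532*(4 + 6) = 532*10 = 5320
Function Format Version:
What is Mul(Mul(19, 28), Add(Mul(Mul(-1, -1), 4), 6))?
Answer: 5320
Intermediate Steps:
Mul(Mul(19, 28), Add(Mul(Mul(-1, -1), 4), 6)) = Mul(532, Add(Mul(1, 4), 6)) = Mul(532, Add(4, 6)) = Mul(532, 10) = 5320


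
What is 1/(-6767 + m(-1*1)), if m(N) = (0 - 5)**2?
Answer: -1/6742 ≈ -0.00014832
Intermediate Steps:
m(N) = 25 (m(N) = (-5)**2 = 25)
1/(-6767 + m(-1*1)) = 1/(-6767 + 25) = 1/(-6742) = -1/6742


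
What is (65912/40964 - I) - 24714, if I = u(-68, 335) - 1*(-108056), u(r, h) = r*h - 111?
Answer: -14613693/133 ≈ -1.0988e+5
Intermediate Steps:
u(r, h) = -111 + h*r (u(r, h) = h*r - 111 = -111 + h*r)
I = 85165 (I = (-111 + 335*(-68)) - 1*(-108056) = (-111 - 22780) + 108056 = -22891 + 108056 = 85165)
(65912/40964 - I) - 24714 = (65912/40964 - 1*85165) - 24714 = (65912*(1/40964) - 85165) - 24714 = (214/133 - 85165) - 24714 = -11326731/133 - 24714 = -14613693/133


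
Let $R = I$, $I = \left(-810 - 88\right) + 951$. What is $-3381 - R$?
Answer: $-3434$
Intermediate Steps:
$I = 53$ ($I = \left(-810 - 88\right) + 951 = -898 + 951 = 53$)
$R = 53$
$-3381 - R = -3381 - 53 = -3434$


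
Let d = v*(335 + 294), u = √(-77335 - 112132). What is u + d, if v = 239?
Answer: 150331 + I*√189467 ≈ 1.5033e+5 + 435.28*I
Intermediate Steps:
u = I*√189467 (u = √(-189467) = I*√189467 ≈ 435.28*I)
d = 150331 (d = 239*(335 + 294) = 239*629 = 150331)
u + d = I*√189467 + 150331 = 150331 + I*√189467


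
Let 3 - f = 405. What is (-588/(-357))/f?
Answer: -14/3417 ≈ -0.0040972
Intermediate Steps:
f = -402 (f = 3 - 1*405 = 3 - 405 = -402)
(-588/(-357))/f = -588/(-357)/(-402) = -588*(-1/357)*(-1/402) = (28/17)*(-1/402) = -14/3417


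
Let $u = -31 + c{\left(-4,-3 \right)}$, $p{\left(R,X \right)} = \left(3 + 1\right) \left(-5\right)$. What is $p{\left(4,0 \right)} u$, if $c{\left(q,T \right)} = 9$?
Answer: $440$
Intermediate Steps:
$p{\left(R,X \right)} = -20$ ($p{\left(R,X \right)} = 4 \left(-5\right) = -20$)
$u = -22$ ($u = -31 + 9 = -22$)
$p{\left(4,0 \right)} u = \left(-20\right) \left(-22\right) = 440$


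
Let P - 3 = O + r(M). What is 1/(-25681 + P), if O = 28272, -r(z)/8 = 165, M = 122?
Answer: 1/1274 ≈ 0.00078493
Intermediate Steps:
r(z) = -1320 (r(z) = -8*165 = -1320)
P = 26955 (P = 3 + (28272 - 1320) = 3 + 26952 = 26955)
1/(-25681 + P) = 1/(-25681 + 26955) = 1/1274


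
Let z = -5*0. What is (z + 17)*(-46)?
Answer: -782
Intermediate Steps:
z = 0
(z + 17)*(-46) = (0 + 17)*(-46) = 17*(-46) = -782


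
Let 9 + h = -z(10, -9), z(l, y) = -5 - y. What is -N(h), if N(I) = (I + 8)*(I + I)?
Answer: -130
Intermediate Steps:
h = -13 (h = -9 - (-5 - 1*(-9)) = -9 - (-5 + 9) = -9 - 1*4 = -9 - 4 = -13)
N(I) = 2*I*(8 + I) (N(I) = (8 + I)*(2*I) = 2*I*(8 + I))
-N(h) = -2*(-13)*(8 - 13) = -2*(-13)*(-5) = -1*130 = -130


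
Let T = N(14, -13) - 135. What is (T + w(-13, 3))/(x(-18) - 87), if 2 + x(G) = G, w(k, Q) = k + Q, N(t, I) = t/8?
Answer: 573/428 ≈ 1.3388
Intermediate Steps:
N(t, I) = t/8 (N(t, I) = t*(1/8) = t/8)
w(k, Q) = Q + k
x(G) = -2 + G
T = -533/4 (T = (1/8)*14 - 135 = 7/4 - 135 = -533/4 ≈ -133.25)
(T + w(-13, 3))/(x(-18) - 87) = (-533/4 + (3 - 13))/((-2 - 18) - 87) = (-533/4 - 10)/(-20 - 87) = -573/4/(-107) = -573/4*(-1/107) = 573/428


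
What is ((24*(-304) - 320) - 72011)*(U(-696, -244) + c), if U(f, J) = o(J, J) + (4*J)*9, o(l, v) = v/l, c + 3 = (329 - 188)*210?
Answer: -1658152648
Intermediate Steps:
c = 29607 (c = -3 + (329 - 188)*210 = -3 + 141*210 = -3 + 29610 = 29607)
U(f, J) = 1 + 36*J (U(f, J) = J/J + (4*J)*9 = 1 + 36*J)
((24*(-304) - 320) - 72011)*(U(-696, -244) + c) = ((24*(-304) - 320) - 72011)*((1 + 36*(-244)) + 29607) = ((-7296 - 320) - 72011)*((1 - 8784) + 29607) = (-7616 - 72011)*(-8783 + 29607) = -79627*20824 = -1658152648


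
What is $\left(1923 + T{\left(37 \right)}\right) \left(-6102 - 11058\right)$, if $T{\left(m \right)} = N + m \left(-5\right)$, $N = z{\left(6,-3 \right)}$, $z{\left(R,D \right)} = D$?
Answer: $-29772600$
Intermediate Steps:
$N = -3$
$T{\left(m \right)} = -3 - 5 m$ ($T{\left(m \right)} = -3 + m \left(-5\right) = -3 - 5 m$)
$\left(1923 + T{\left(37 \right)}\right) \left(-6102 - 11058\right) = \left(1923 - 188\right) \left(-6102 - 11058\right) = \left(1923 - 188\right) \left(-17160\right) = 1735 \left(-17160\right) = -29772600$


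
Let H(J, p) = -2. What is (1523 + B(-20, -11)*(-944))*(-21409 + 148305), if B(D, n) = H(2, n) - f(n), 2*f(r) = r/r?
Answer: 492737168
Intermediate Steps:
f(r) = ½ (f(r) = (r/r)/2 = (½)*1 = ½)
B(D, n) = -5/2 (B(D, n) = -2 - 1*½ = -2 - ½ = -5/2)
(1523 + B(-20, -11)*(-944))*(-21409 + 148305) = (1523 - 5/2*(-944))*(-21409 + 148305) = (1523 + 2360)*126896 = 3883*126896 = 492737168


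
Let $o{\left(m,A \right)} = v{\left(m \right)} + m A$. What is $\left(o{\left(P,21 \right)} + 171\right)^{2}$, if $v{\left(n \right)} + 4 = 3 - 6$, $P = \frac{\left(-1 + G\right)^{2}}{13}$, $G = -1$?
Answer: $\frac{4910656}{169} \approx 29057.0$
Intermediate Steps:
$P = \frac{4}{13}$ ($P = \frac{\left(-1 - 1\right)^{2}}{13} = \left(-2\right)^{2} \cdot \frac{1}{13} = 4 \cdot \frac{1}{13} = \frac{4}{13} \approx 0.30769$)
$v{\left(n \right)} = -7$ ($v{\left(n \right)} = -4 + \left(3 - 6\right) = -4 - 3 = -7$)
$o{\left(m,A \right)} = -7 + A m$ ($o{\left(m,A \right)} = -7 + m A = -7 + A m$)
$\left(o{\left(P,21 \right)} + 171\right)^{2} = \left(\left(-7 + 21 \cdot \frac{4}{13}\right) + 171\right)^{2} = \left(\left(-7 + \frac{84}{13}\right) + 171\right)^{2} = \left(- \frac{7}{13} + 171\right)^{2} = \left(\frac{2216}{13}\right)^{2} = \frac{4910656}{169}$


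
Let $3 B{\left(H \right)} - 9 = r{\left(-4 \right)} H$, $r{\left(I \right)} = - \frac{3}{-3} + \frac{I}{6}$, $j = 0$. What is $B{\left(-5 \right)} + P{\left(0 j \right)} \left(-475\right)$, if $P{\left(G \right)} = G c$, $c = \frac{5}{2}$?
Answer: $\frac{22}{9} \approx 2.4444$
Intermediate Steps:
$r{\left(I \right)} = 1 + \frac{I}{6}$ ($r{\left(I \right)} = \left(-3\right) \left(- \frac{1}{3}\right) + I \frac{1}{6} = 1 + \frac{I}{6}$)
$B{\left(H \right)} = 3 + \frac{H}{9}$ ($B{\left(H \right)} = 3 + \frac{\left(1 + \frac{1}{6} \left(-4\right)\right) H}{3} = 3 + \frac{\left(1 - \frac{2}{3}\right) H}{3} = 3 + \frac{\frac{1}{3} H}{3} = 3 + \frac{H}{9}$)
$c = \frac{5}{2}$ ($c = 5 \cdot \frac{1}{2} = \frac{5}{2} \approx 2.5$)
$P{\left(G \right)} = \frac{5 G}{2}$ ($P{\left(G \right)} = G \frac{5}{2} = \frac{5 G}{2}$)
$B{\left(-5 \right)} + P{\left(0 j \right)} \left(-475\right) = \left(3 + \frac{1}{9} \left(-5\right)\right) + \frac{5 \cdot 0 \cdot 0}{2} \left(-475\right) = \left(3 - \frac{5}{9}\right) + \frac{5}{2} \cdot 0 \left(-475\right) = \frac{22}{9} + 0 \left(-475\right) = \frac{22}{9} + 0 = \frac{22}{9}$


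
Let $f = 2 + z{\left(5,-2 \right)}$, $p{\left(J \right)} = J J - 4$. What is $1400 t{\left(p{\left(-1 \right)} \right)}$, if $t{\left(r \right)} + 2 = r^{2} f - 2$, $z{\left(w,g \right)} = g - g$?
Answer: $19600$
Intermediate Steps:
$p{\left(J \right)} = -4 + J^{2}$ ($p{\left(J \right)} = J^{2} - 4 = -4 + J^{2}$)
$z{\left(w,g \right)} = 0$
$f = 2$ ($f = 2 + 0 = 2$)
$t{\left(r \right)} = -4 + 2 r^{2}$ ($t{\left(r \right)} = -2 + \left(r^{2} \cdot 2 - 2\right) = -2 + \left(2 r^{2} - 2\right) = -2 + \left(-2 + 2 r^{2}\right) = -4 + 2 r^{2}$)
$1400 t{\left(p{\left(-1 \right)} \right)} = 1400 \left(-4 + 2 \left(-4 + \left(-1\right)^{2}\right)^{2}\right) = 1400 \left(-4 + 2 \left(-4 + 1\right)^{2}\right) = 1400 \left(-4 + 2 \left(-3\right)^{2}\right) = 1400 \left(-4 + 2 \cdot 9\right) = 1400 \left(-4 + 18\right) = 1400 \cdot 14 = 19600$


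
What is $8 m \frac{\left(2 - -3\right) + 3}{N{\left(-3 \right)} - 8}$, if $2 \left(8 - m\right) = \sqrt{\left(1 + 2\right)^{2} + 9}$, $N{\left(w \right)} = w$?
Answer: $- \frac{512}{11} + \frac{96 \sqrt{2}}{11} \approx -34.203$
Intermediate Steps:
$m = 8 - \frac{3 \sqrt{2}}{2}$ ($m = 8 - \frac{\sqrt{\left(1 + 2\right)^{2} + 9}}{2} = 8 - \frac{\sqrt{3^{2} + 9}}{2} = 8 - \frac{\sqrt{9 + 9}}{2} = 8 - \frac{\sqrt{18}}{2} = 8 - \frac{3 \sqrt{2}}{2} \approx 5.8787$)
$8 m \frac{\left(2 - -3\right) + 3}{N{\left(-3 \right)} - 8} = 8 \left(8 - \frac{3 \sqrt{2}}{2}\right) \frac{\left(2 - -3\right) + 3}{-3 - 8} = \left(64 - 12 \sqrt{2}\right) \frac{\left(2 + 3\right) + 3}{-11} = \left(64 - 12 \sqrt{2}\right) \left(5 + 3\right) \left(- \frac{1}{11}\right) = \left(64 - 12 \sqrt{2}\right) 8 \left(- \frac{1}{11}\right) = \left(64 - 12 \sqrt{2}\right) \left(- \frac{8}{11}\right) = - \frac{512}{11} + \frac{96 \sqrt{2}}{11}$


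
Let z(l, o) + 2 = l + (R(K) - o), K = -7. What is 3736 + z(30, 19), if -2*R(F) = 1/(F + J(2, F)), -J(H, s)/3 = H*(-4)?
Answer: 127329/34 ≈ 3745.0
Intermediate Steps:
J(H, s) = 12*H (J(H, s) = -3*H*(-4) = -(-12)*H = 12*H)
R(F) = -1/(2*(24 + F)) (R(F) = -1/(2*(F + 12*2)) = -1/(2*(F + 24)) = -1/(2*(24 + F)))
z(l, o) = -69/34 + l - o (z(l, o) = -2 + (l + (-1/(48 + 2*(-7)) - o)) = -2 + (l + (-1/(48 - 14) - o)) = -2 + (l + (-1/34 - o)) = -2 + (-1/34 + l - o) = -69/34 + l - o)
3736 + z(30, 19) = 3736 + (-69/34 + 30 - 1*19) = 3736 + (-69/34 + 30 - 19) = 3736 + 305/34 = 127329/34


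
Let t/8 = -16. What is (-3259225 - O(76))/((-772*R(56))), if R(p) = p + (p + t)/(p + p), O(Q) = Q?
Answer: 22815107/299150 ≈ 76.266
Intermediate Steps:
t = -128 (t = 8*(-16) = -128)
R(p) = p + (-128 + p)/(2*p) (R(p) = p + (p - 128)/(p + p) = p + (-128 + p)/((2*p)) = p + (-128 + p)*(1/(2*p)) = p + (-128 + p)/(2*p))
(-3259225 - O(76))/((-772*R(56))) = (-3259225 - 1*76)/((-772*(1/2 + 56 - 64/56))) = (-3259225 - 76)/((-772*(1/2 + 56 - 64*1/56))) = -3259301*(-1/(772*(1/2 + 56 - 8/7))) = -3259301/((-772*775/14)) = -3259301/(-299150/7) = -3259301*(-7/299150) = 22815107/299150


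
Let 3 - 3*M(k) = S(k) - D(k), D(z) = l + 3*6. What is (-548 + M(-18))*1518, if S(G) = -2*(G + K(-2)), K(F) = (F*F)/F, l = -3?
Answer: -842996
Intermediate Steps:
K(F) = F (K(F) = F²/F = F)
D(z) = 15 (D(z) = -3 + 3*6 = -3 + 18 = 15)
S(G) = 4 - 2*G (S(G) = -2*(G - 2) = -2*(-2 + G) = 4 - 2*G)
M(k) = 14/3 + 2*k/3 (M(k) = 1 - ((4 - 2*k) - 1*15)/3 = 1 - ((4 - 2*k) - 15)/3 = 1 - (-11 - 2*k)/3 = 1 + (11/3 + 2*k/3) = 14/3 + 2*k/3)
(-548 + M(-18))*1518 = (-548 + (14/3 + (⅔)*(-18)))*1518 = (-548 + (14/3 - 12))*1518 = (-548 - 22/3)*1518 = -1666/3*1518 = -842996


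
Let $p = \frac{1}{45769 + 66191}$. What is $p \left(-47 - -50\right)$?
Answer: $\frac{1}{37320} \approx 2.6795 \cdot 10^{-5}$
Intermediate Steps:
$p = \frac{1}{111960} \approx 8.9318 \cdot 10^{-6}$
$p \left(-47 - -50\right) = \frac{-47 - -50}{111960} = \frac{-47 + 50}{111960} = \frac{1}{111960} \cdot 3 = \frac{1}{37320}$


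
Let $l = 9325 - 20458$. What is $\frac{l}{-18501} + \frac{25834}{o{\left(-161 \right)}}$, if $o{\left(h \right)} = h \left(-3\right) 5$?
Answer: $\frac{24040049}{2127615} \approx 11.299$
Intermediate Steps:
$l = -11133$ ($l = 9325 - 20458 = -11133$)
$o{\left(h \right)} = - 15 h$ ($o{\left(h \right)} = - 3 h 5 = - 15 h$)
$\frac{l}{-18501} + \frac{25834}{o{\left(-161 \right)}} = - \frac{11133}{-18501} + \frac{25834}{\left(-15\right) \left(-161\right)} = \left(-11133\right) \left(- \frac{1}{18501}\right) + \frac{25834}{2415} = \frac{3711}{6167} + 25834 \cdot \frac{1}{2415} = \frac{3711}{6167} + \frac{25834}{2415} = \frac{24040049}{2127615}$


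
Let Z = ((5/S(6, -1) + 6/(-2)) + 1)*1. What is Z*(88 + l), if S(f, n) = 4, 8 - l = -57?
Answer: -459/4 ≈ -114.75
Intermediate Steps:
l = 65 (l = 8 - 1*(-57) = 8 + 57 = 65)
Z = -3/4 (Z = ((5/4 + 6/(-2)) + 1)*1 = ((5*(1/4) + 6*(-1/2)) + 1)*1 = ((5/4 - 3) + 1)*1 = (-7/4 + 1)*1 = -3/4*1 = -3/4 ≈ -0.75000)
Z*(88 + l) = -3*(88 + 65)/4 = -3/4*153 = -459/4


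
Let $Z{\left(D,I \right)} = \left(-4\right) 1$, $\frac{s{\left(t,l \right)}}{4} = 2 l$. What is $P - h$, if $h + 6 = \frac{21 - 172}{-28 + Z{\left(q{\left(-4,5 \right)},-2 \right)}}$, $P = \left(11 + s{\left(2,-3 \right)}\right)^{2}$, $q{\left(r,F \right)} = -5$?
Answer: $\frac{5449}{32} \approx 170.28$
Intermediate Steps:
$s{\left(t,l \right)} = 8 l$ ($s{\left(t,l \right)} = 4 \cdot 2 l = 8 l$)
$Z{\left(D,I \right)} = -4$
$P = 169$ ($P = \left(11 + 8 \left(-3\right)\right)^{2} = \left(11 - 24\right)^{2} = \left(-13\right)^{2} = 169$)
$h = - \frac{41}{32}$ ($h = -6 + \frac{21 - 172}{-28 - 4} = -6 - \frac{151}{-32} = -6 - - \frac{151}{32} = -6 + \frac{151}{32} = - \frac{41}{32} \approx -1.2813$)
$P - h = 169 - - \frac{41}{32} = 169 + \frac{41}{32} = \frac{5449}{32}$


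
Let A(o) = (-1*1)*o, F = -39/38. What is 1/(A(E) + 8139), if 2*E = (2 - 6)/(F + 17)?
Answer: 607/4940449 ≈ 0.00012286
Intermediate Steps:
F = -39/38 (F = -39*1/38 = -39/38 ≈ -1.0263)
E = -76/607 (E = ((2 - 6)/(-39/38 + 17))/2 = (-4/607/38)/2 = (-4*38/607)/2 = (½)*(-152/607) = -76/607 ≈ -0.12521)
A(o) = -o
1/(A(E) + 8139) = 1/(-1*(-76/607) + 8139) = 1/(76/607 + 8139) = 1/(4940449/607) = 607/4940449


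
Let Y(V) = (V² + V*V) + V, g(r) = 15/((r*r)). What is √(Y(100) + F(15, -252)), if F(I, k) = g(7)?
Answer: 3*√109435/7 ≈ 141.78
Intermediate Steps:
g(r) = 15/r² (g(r) = 15/(r²) = 15/r²)
Y(V) = V + 2*V² (Y(V) = (V² + V²) + V = 2*V² + V = V + 2*V²)
F(I, k) = 15/49 (F(I, k) = 15/7² = 15*(1/49) = 15/49)
√(Y(100) + F(15, -252)) = √(100*(1 + 2*100) + 15/49) = √(100*(1 + 200) + 15/49) = √(100*201 + 15/49) = √(20100 + 15/49) = √(984915/49) = 3*√109435/7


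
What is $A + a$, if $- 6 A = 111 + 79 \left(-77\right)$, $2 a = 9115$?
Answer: $\frac{33317}{6} \approx 5552.8$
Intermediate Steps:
$a = \frac{9115}{2}$ ($a = \frac{1}{2} \cdot 9115 = \frac{9115}{2} \approx 4557.5$)
$A = \frac{2986}{3}$ ($A = - \frac{111 + 79 \left(-77\right)}{6} = - \frac{111 - 6083}{6} = \left(- \frac{1}{6}\right) \left(-5972\right) = \frac{2986}{3} \approx 995.33$)
$A + a = \frac{2986}{3} + \frac{9115}{2} = \frac{33317}{6}$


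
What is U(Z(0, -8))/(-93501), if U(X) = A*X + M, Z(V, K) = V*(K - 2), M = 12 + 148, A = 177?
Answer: -160/93501 ≈ -0.0017112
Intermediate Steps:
M = 160
Z(V, K) = V*(-2 + K)
U(X) = 160 + 177*X (U(X) = 177*X + 160 = 160 + 177*X)
U(Z(0, -8))/(-93501) = (160 + 177*(0*(-2 - 8)))/(-93501) = (160 + 177*(0*(-10)))*(-1/93501) = (160 + 177*0)*(-1/93501) = (160 + 0)*(-1/93501) = 160*(-1/93501) = -160/93501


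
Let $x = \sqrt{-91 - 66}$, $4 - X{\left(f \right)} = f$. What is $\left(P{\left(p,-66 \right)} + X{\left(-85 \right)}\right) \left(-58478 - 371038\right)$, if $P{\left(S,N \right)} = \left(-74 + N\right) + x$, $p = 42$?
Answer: $21905316 - 429516 i \sqrt{157} \approx 2.1905 \cdot 10^{7} - 5.3818 \cdot 10^{6} i$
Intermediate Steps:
$X{\left(f \right)} = 4 - f$
$x = i \sqrt{157}$ ($x = \sqrt{-157} = i \sqrt{157} \approx 12.53 i$)
$P{\left(S,N \right)} = -74 + N + i \sqrt{157}$ ($P{\left(S,N \right)} = \left(-74 + N\right) + i \sqrt{157} = -74 + N + i \sqrt{157}$)
$\left(P{\left(p,-66 \right)} + X{\left(-85 \right)}\right) \left(-58478 - 371038\right) = \left(\left(-74 - 66 + i \sqrt{157}\right) + \left(4 - -85\right)\right) \left(-58478 - 371038\right) = \left(\left(-140 + i \sqrt{157}\right) + \left(4 + 85\right)\right) \left(-429516\right) = \left(\left(-140 + i \sqrt{157}\right) + 89\right) \left(-429516\right) = \left(-51 + i \sqrt{157}\right) \left(-429516\right) = 21905316 - 429516 i \sqrt{157}$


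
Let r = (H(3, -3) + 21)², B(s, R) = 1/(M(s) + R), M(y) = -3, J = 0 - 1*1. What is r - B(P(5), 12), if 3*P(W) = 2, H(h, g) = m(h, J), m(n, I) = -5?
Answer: 2303/9 ≈ 255.89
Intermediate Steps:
J = -1 (J = 0 - 1 = -1)
H(h, g) = -5
P(W) = ⅔ (P(W) = (⅓)*2 = ⅔)
B(s, R) = 1/(-3 + R)
r = 256 (r = (-5 + 21)² = 16² = 256)
r - B(P(5), 12) = 256 - 1/(-3 + 12) = 256 - 1/9 = 256 - 1*⅑ = 256 - ⅑ = 2303/9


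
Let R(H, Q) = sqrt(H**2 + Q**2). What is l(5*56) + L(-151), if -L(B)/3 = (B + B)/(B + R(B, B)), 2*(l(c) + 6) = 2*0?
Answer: 6*sqrt(2) ≈ 8.4853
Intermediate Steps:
l(c) = -6 (l(c) = -6 + (2*0)/2 = -6 + (1/2)*0 = -6 + 0 = -6)
L(B) = -6*B/(B + sqrt(2)*sqrt(B**2)) (L(B) = -3*(B + B)/(B + sqrt(B**2 + B**2)) = -3*2*B/(B + sqrt(2*B**2)) = -3*2*B/(B + sqrt(2)*sqrt(B**2)) = -6*B/(B + sqrt(2)*sqrt(B**2)))
l(5*56) + L(-151) = -6 - 6*(-151)/(-151 + sqrt(2)*sqrt((-151)**2)) = -6 - 6*(-151)/(-151 + sqrt(2)*sqrt(22801)) = -6 - 6*(-151)/(-151 + sqrt(2)*151) = -6 - 6*(-151)/(-151 + 151*sqrt(2)) = -6 + 906/(-151 + 151*sqrt(2))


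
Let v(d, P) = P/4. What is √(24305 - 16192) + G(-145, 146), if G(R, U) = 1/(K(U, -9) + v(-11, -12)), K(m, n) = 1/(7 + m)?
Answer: -153/458 + √8113 ≈ 89.738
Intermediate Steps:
v(d, P) = P/4 (v(d, P) = P*(¼) = P/4)
G(R, U) = 1/(-3 + 1/(7 + U)) (G(R, U) = 1/(1/(7 + U) + (¼)*(-12)) = 1/(1/(7 + U) - 3) = 1/(-3 + 1/(7 + U)))
√(24305 - 16192) + G(-145, 146) = √(24305 - 16192) + (-7 - 1*146)/(20 + 3*146) = √8113 + (-7 - 146)/(20 + 438) = √8113 - 153/458 = -153/458 + √8113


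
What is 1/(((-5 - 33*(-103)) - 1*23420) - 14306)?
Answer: -1/34332 ≈ -2.9127e-5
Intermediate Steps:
1/(((-5 - 33*(-103)) - 1*23420) - 14306) = 1/(((-5 + 3399) - 23420) - 14306) = 1/((3394 - 23420) - 14306) = 1/(-20026 - 14306) = 1/(-34332) = -1/34332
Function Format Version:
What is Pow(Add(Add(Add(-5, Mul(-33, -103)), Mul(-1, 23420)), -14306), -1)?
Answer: Rational(-1, 34332) ≈ -2.9127e-5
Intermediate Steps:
Pow(Add(Add(Add(-5, Mul(-33, -103)), Mul(-1, 23420)), -14306), -1) = Pow(Add(Add(Add(-5, 3399), -23420), -14306), -1) = Pow(Add(Add(3394, -23420), -14306), -1) = Pow(Add(-20026, -14306), -1) = Pow(-34332, -1) = Rational(-1, 34332)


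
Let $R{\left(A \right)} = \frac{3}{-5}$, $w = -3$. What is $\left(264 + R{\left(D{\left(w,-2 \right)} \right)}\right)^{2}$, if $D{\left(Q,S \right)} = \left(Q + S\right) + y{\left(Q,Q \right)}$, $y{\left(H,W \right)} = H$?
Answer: $\frac{1734489}{25} \approx 69380.0$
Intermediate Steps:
$D{\left(Q,S \right)} = S + 2 Q$ ($D{\left(Q,S \right)} = \left(Q + S\right) + Q = S + 2 Q$)
$R{\left(A \right)} = - \frac{3}{5}$ ($R{\left(A \right)} = 3 \left(- \frac{1}{5}\right) = - \frac{3}{5}$)
$\left(264 + R{\left(D{\left(w,-2 \right)} \right)}\right)^{2} = \left(264 - \frac{3}{5}\right)^{2} = \left(\frac{1317}{5}\right)^{2} = \frac{1734489}{25}$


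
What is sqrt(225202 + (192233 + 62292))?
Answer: 3*sqrt(53303) ≈ 692.62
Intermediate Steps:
sqrt(225202 + (192233 + 62292)) = sqrt(225202 + 254525) = sqrt(479727) = 3*sqrt(53303)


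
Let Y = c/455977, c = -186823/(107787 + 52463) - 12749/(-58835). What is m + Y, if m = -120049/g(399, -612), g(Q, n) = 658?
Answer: -3686440671865023151/20205732112824125 ≈ -182.45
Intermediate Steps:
c = -1789740791/1885661750 (c = -186823/160250 - 12749*(-1/58835) = -186823*1/160250 + 12749/58835 = -186823/160250 + 12749/58835 = -1789740791/1885661750 ≈ -0.94913)
Y = -1789740791/859818387779750 (Y = -1789740791/1885661750/455977 = -1789740791/1885661750*1/455977 = -1789740791/859818387779750 ≈ -2.0815e-6)
m = -120049/658 ≈ -182.45
m + Y = -120049/658 - 1789740791/859818387779750 = -3686440671865023151/20205732112824125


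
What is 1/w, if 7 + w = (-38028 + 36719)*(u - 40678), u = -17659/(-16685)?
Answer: 16685/888411338444 ≈ 1.8781e-8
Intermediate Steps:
u = 17659/16685 (u = -17659*(-1/16685) = 17659/16685 ≈ 1.0584)
w = 888411338444/16685 (w = -7 + (-38028 + 36719)*(17659/16685 - 40678) = -7 - 1309*(-678694771/16685) = -7 + 888411455239/16685 = 888411338444/16685 ≈ 5.3246e+7)
1/w = 1/(888411338444/16685) = 16685/888411338444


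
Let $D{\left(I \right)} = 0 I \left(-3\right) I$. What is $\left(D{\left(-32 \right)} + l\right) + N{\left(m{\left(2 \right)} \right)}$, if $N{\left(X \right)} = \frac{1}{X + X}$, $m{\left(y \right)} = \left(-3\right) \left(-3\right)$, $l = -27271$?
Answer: $- \frac{490877}{18} \approx -27271.0$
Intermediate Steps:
$m{\left(y \right)} = 9$
$D{\left(I \right)} = 0$ ($D{\left(I \right)} = 0 \left(-3\right) I = 0 I = 0$)
$N{\left(X \right)} = \frac{1}{2 X}$
$\left(D{\left(-32 \right)} + l\right) + N{\left(m{\left(2 \right)} \right)} = \left(0 - 27271\right) + \frac{1}{2 \cdot 9} = -27271 + \frac{1}{2} \cdot \frac{1}{9} = -27271 + \frac{1}{18} = - \frac{490877}{18}$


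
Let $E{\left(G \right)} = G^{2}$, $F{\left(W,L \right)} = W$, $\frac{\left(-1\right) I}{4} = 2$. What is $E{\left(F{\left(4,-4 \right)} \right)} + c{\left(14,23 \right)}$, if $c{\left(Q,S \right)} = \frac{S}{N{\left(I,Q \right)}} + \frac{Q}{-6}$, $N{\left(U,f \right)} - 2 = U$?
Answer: $\frac{59}{6} \approx 9.8333$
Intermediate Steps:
$I = -8$ ($I = \left(-4\right) 2 = -8$)
$N{\left(U,f \right)} = 2 + U$
$c{\left(Q,S \right)} = - \frac{Q}{6} - \frac{S}{6}$ ($c{\left(Q,S \right)} = \frac{S}{2 - 8} + \frac{Q}{-6} = \frac{S}{-6} + Q \left(- \frac{1}{6}\right) = S \left(- \frac{1}{6}\right) - \frac{Q}{6} = - \frac{S}{6} - \frac{Q}{6} = - \frac{Q}{6} - \frac{S}{6}$)
$E{\left(F{\left(4,-4 \right)} \right)} + c{\left(14,23 \right)} = 4^{2} - \frac{37}{6} = 16 - \frac{37}{6} = \frac{59}{6}$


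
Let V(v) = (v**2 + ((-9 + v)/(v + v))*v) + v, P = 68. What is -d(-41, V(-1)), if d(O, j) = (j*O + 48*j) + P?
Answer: -33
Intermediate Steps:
V(v) = -9/2 + v**2 + 3*v/2 (V(v) = (v**2 + ((-9 + v)/((2*v)))*v) + v = (v**2 + ((-9 + v)*(1/(2*v)))*v) + v = (v**2 + ((-9 + v)/(2*v))*v) + v = (v**2 + (-9/2 + v/2)) + v = (-9/2 + v**2 + v/2) + v = -9/2 + v**2 + 3*v/2)
d(O, j) = 68 + 48*j + O*j (d(O, j) = (j*O + 48*j) + 68 = (O*j + 48*j) + 68 = (48*j + O*j) + 68 = 68 + 48*j + O*j)
-d(-41, V(-1)) = -(68 + 48*(-9/2 + (-1)**2 + (3/2)*(-1)) - 41*(-9/2 + (-1)**2 + (3/2)*(-1))) = -(68 + 48*(-9/2 + 1 - 3/2) - 41*(-9/2 + 1 - 3/2)) = -(68 + 48*(-5) - 41*(-5)) = -(68 - 240 + 205) = -1*33 = -33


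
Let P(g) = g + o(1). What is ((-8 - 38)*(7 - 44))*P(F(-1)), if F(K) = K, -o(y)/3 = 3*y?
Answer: -17020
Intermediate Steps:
o(y) = -9*y
P(g) = -9 + g (P(g) = g - 9*1 = g - 9 = -9 + g)
((-8 - 38)*(7 - 44))*P(F(-1)) = ((-8 - 38)*(7 - 44))*(-9 - 1) = -46*(-37)*(-10) = 1702*(-10) = -17020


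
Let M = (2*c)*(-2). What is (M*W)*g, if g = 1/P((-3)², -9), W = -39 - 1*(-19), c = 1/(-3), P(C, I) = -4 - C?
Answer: 80/39 ≈ 2.0513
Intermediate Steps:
c = -⅓ ≈ -0.33333
W = -20 (W = -39 + 19 = -20)
M = 4/3 (M = (2*(-⅓))*(-2) = -⅔*(-2) = 4/3 ≈ 1.3333)
g = -1/13 (g = 1/(-4 - 1*(-3)²) = 1/(-4 - 1*9) = 1/(-4 - 9) = 1/(-13) = -1/13 ≈ -0.076923)
(M*W)*g = ((4/3)*(-20))*(-1/13) = -80/3*(-1/13) = 80/39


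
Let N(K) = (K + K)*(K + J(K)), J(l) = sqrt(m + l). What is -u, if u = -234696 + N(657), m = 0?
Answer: -628602 - 3942*sqrt(73) ≈ -6.6228e+5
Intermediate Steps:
J(l) = sqrt(l) (J(l) = sqrt(0 + l) = sqrt(l))
N(K) = 2*K*(K + sqrt(K)) (N(K) = (K + K)*(K + sqrt(K)) = (2*K)*(K + sqrt(K)) = 2*K*(K + sqrt(K)))
u = 628602 + 3942*sqrt(73) (u = -234696 + 2*657*(657 + sqrt(657)) = -234696 + 2*657*(657 + 3*sqrt(73)) = -234696 + (863298 + 3942*sqrt(73)) = 628602 + 3942*sqrt(73) ≈ 6.6228e+5)
-u = -(628602 + 3942*sqrt(73)) = -628602 - 3942*sqrt(73)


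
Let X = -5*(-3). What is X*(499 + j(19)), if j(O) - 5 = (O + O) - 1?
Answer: 8115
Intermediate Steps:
j(O) = 4 + 2*O (j(O) = 5 + ((O + O) - 1) = 5 + (2*O - 1) = 5 + (-1 + 2*O) = 4 + 2*O)
X = 15
X*(499 + j(19)) = 15*(499 + (4 + 2*19)) = 15*(499 + (4 + 38)) = 15*(499 + 42) = 15*541 = 8115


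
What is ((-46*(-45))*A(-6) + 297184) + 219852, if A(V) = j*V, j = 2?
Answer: 492196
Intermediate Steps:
A(V) = 2*V
((-46*(-45))*A(-6) + 297184) + 219852 = ((-46*(-45))*(2*(-6)) + 297184) + 219852 = (2070*(-12) + 297184) + 219852 = (-24840 + 297184) + 219852 = 272344 + 219852 = 492196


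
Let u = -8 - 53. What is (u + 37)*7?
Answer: -168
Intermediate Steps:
u = -61
(u + 37)*7 = (-61 + 37)*7 = -24*7 = -168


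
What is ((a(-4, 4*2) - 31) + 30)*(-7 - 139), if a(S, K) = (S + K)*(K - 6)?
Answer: -1022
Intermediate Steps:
a(S, K) = (-6 + K)*(K + S) (a(S, K) = (K + S)*(-6 + K) = (-6 + K)*(K + S))
((a(-4, 4*2) - 31) + 30)*(-7 - 139) = ((((4*2)² - 24*2 - 6*(-4) + (4*2)*(-4)) - 31) + 30)*(-7 - 139) = (((8² - 6*8 + 24 + 8*(-4)) - 31) + 30)*(-146) = (((64 - 48 + 24 - 32) - 31) + 30)*(-146) = ((8 - 31) + 30)*(-146) = (-23 + 30)*(-146) = 7*(-146) = -1022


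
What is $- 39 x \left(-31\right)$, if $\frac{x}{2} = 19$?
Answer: $45942$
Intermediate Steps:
$x = 38$ ($x = 2 \cdot 19 = 38$)
$- 39 x \left(-31\right) = \left(-39\right) 38 \left(-31\right) = \left(-1482\right) \left(-31\right) = 45942$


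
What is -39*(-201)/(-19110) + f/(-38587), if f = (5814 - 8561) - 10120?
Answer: -1451157/18907630 ≈ -0.076750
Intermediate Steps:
f = -12867 (f = -2747 - 10120 = -12867)
-39*(-201)/(-19110) + f/(-38587) = -39*(-201)/(-19110) - 12867/(-38587) = 7839*(-1/19110) - 12867*(-1/38587) = -201/490 + 12867/38587 = -1451157/18907630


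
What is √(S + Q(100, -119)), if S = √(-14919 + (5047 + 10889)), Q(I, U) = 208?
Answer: √(208 + 3*√113) ≈ 15.488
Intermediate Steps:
S = 3*√113 (S = √(-14919 + 15936) = √1017 = 3*√113 ≈ 31.890)
√(S + Q(100, -119)) = √(3*√113 + 208) = √(208 + 3*√113)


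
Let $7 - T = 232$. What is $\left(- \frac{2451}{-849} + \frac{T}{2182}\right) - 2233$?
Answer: $- \frac{1377171879}{617506} \approx -2230.2$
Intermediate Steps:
$T = -225$ ($T = 7 - 232 = -225$)
$\left(- \frac{2451}{-849} + \frac{T}{2182}\right) - 2233 = \left(- \frac{2451}{-849} - \frac{225}{2182}\right) - 2233 = \left(\left(-2451\right) \left(- \frac{1}{849}\right) - \frac{225}{2182}\right) - 2233 = \left(\frac{817}{283} - \frac{225}{2182}\right) - 2233 = \frac{1719019}{617506} - 2233 = - \frac{1377171879}{617506}$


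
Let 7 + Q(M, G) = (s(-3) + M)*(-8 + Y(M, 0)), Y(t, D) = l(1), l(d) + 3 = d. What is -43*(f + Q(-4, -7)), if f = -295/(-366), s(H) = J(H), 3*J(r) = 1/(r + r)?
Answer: -1622347/1098 ≈ -1477.5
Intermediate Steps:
J(r) = 1/(6*r) (J(r) = 1/(3*(r + r)) = 1/(3*((2*r))) = (1/(2*r))/3 = 1/(6*r))
l(d) = -3 + d
s(H) = 1/(6*H)
Y(t, D) = -2 (Y(t, D) = -3 + 1 = -2)
f = 295/366 (f = -295*(-1/366) = 295/366 ≈ 0.80601)
Q(M, G) = -58/9 - 10*M (Q(M, G) = -7 + ((1/6)/(-3) + M)*(-8 - 2) = -7 + ((1/6)*(-1/3) + M)*(-10) = -7 + (-1/18 + M)*(-10) = -7 + (5/9 - 10*M) = -58/9 - 10*M)
-43*(f + Q(-4, -7)) = -43*(295/366 + (-58/9 - 10*(-4))) = -43*(295/366 + (-58/9 + 40)) = -43*(295/366 + 302/9) = -43*37729/1098 = -1622347/1098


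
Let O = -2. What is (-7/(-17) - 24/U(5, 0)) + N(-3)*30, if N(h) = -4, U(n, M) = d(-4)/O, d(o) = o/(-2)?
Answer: -1625/17 ≈ -95.588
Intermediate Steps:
d(o) = -o/2 (d(o) = o*(-1/2) = -o/2)
U(n, M) = -1 (U(n, M) = -1/2*(-4)/(-2) = 2*(-1/2) = -1)
(-7/(-17) - 24/U(5, 0)) + N(-3)*30 = (-7/(-17) - 24/(-1)) - 4*30 = (-7*(-1/17) - 24*(-1)) - 120 = (7/17 + 24) - 120 = 415/17 - 120 = -1625/17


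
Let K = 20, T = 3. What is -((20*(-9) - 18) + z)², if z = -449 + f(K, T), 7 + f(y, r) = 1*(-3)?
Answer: -431649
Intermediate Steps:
f(y, r) = -10 (f(y, r) = -7 + 1*(-3) = -7 - 3 = -10)
z = -459 (z = -449 - 10 = -459)
-((20*(-9) - 18) + z)² = -((20*(-9) - 18) - 459)² = -((-180 - 18) - 459)² = -(-198 - 459)² = -1*(-657)² = -1*431649 = -431649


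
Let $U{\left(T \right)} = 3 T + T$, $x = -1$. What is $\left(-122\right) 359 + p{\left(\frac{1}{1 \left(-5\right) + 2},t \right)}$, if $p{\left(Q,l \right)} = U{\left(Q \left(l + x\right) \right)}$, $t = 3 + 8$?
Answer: $- \frac{131434}{3} \approx -43811.0$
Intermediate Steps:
$t = 11$
$U{\left(T \right)} = 4 T$
$p{\left(Q,l \right)} = 4 Q \left(-1 + l\right)$ ($p{\left(Q,l \right)} = 4 Q \left(l - 1\right) = 4 Q \left(-1 + l\right)$)
$\left(-122\right) 359 + p{\left(\frac{1}{1 \left(-5\right) + 2},t \right)} = \left(-122\right) 359 + \frac{4 \left(-1 + 11\right)}{1 \left(-5\right) + 2} = -43798 + 4 \frac{1}{-5 + 2} \cdot 10 = -43798 + 4 \frac{1}{-3} \cdot 10 = -43798 + 4 \left(- \frac{1}{3}\right) 10 = -43798 - \frac{40}{3} = - \frac{131434}{3}$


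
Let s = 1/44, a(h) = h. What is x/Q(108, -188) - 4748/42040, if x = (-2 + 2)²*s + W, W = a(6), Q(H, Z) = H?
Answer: -2714/47295 ≈ -0.057384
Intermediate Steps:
W = 6
s = 1/44 ≈ 0.022727
x = 6 (x = (-2 + 2)²*(1/44) + 6 = 0²*(1/44) + 6 = 0*(1/44) + 6 = 0 + 6 = 6)
x/Q(108, -188) - 4748/42040 = 6/108 - 4748/42040 = 6*(1/108) - 4748*1/42040 = 1/18 - 1187/10510 = -2714/47295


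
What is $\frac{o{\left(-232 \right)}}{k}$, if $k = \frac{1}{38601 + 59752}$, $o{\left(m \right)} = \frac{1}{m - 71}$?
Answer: $- \frac{98353}{303} \approx -324.6$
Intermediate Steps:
$o{\left(m \right)} = \frac{1}{-71 + m}$
$k = \frac{1}{98353} \approx 1.0167 \cdot 10^{-5}$
$\frac{o{\left(-232 \right)}}{k} = \frac{\frac{1}{\frac{1}{98353}}}{-71 - 232} = \frac{1}{-303} \cdot 98353 = \left(- \frac{1}{303}\right) 98353 = - \frac{98353}{303}$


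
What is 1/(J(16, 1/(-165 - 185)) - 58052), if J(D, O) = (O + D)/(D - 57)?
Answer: -14350/833051799 ≈ -1.7226e-5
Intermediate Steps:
J(D, O) = (D + O)/(-57 + D)
1/(J(16, 1/(-165 - 185)) - 58052) = 1/((16 + 1/(-165 - 185))/(-57 + 16) - 58052) = 1/((16 + 1/(-350))/(-41) - 58052) = 1/(-(16 - 1/350)/41 - 58052) = 1/(-1/41*5599/350 - 58052) = 1/(-5599/14350 - 58052) = 1/(-833051799/14350) = -14350/833051799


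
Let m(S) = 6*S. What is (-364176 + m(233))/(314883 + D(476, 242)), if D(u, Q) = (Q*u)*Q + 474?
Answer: -362778/28191821 ≈ -0.012868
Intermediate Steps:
D(u, Q) = 474 + u*Q² (D(u, Q) = u*Q² + 474 = 474 + u*Q²)
(-364176 + m(233))/(314883 + D(476, 242)) = (-364176 + 6*233)/(314883 + (474 + 476*242²)) = (-364176 + 1398)/(314883 + (474 + 476*58564)) = -362778/(314883 + (474 + 27876464)) = -362778/(314883 + 27876938) = -362778/28191821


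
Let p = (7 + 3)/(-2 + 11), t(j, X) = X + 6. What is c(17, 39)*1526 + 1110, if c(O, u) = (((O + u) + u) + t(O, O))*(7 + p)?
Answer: 13154954/9 ≈ 1.4617e+6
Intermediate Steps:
t(j, X) = 6 + X
p = 10/9 ≈ 1.1111
c(O, u) = 146/3 + 146*O/9 + 146*u/9 (c(O, u) = (((O + u) + u) + (6 + O))*(7 + 10/9) = ((O + 2*u) + (6 + O))*(73/9) = (6 + 2*O + 2*u)*(73/9) = 146/3 + 146*O/9 + 146*u/9)
c(17, 39)*1526 + 1110 = (146/3 + (146/9)*17 + (146/9)*39)*1526 + 1110 = (146/3 + 2482/9 + 1898/3)*1526 + 1110 = (8614/9)*1526 + 1110 = 13144964/9 + 1110 = 13154954/9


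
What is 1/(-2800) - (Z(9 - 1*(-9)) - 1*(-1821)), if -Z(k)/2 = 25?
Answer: -4958801/2800 ≈ -1771.0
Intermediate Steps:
Z(k) = -50 (Z(k) = -2*25 = -50)
1/(-2800) - (Z(9 - 1*(-9)) - 1*(-1821)) = 1/(-2800) - (-50 - 1*(-1821)) = -1/2800 - (-50 + 1821) = -1/2800 - 1*1771 = -1/2800 - 1771 = -4958801/2800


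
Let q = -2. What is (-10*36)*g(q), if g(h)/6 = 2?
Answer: -4320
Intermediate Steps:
g(h) = 12 (g(h) = 6*2 = 12)
(-10*36)*g(q) = -10*36*12 = -360*12 = -4320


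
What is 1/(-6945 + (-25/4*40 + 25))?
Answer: -1/7170 ≈ -0.00013947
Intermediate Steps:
1/(-6945 + (-25/4*40 + 25)) = 1/(-6945 + (-250 + 25)) = 1/(-6945 - 225) = 1/(-7170) = -1/7170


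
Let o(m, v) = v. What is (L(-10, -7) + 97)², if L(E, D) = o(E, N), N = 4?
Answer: 10201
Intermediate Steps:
L(E, D) = 4
(L(-10, -7) + 97)² = (4 + 97)² = 101² = 10201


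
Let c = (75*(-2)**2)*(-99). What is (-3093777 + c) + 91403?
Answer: -3032074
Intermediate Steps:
c = -29700 (c = (75*4)*(-99) = 300*(-99) = -29700)
(-3093777 + c) + 91403 = (-3093777 - 29700) + 91403 = -3123477 + 91403 = -3032074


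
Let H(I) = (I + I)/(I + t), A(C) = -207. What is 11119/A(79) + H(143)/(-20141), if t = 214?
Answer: -2422709585/45103023 ≈ -53.715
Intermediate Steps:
H(I) = 2*I/(214 + I) (H(I) = (I + I)/(I + 214) = (2*I)/(214 + I) = 2*I/(214 + I))
11119/A(79) + H(143)/(-20141) = 11119/(-207) + (2*143/(214 + 143))/(-20141) = 11119*(-1/207) + (2*143/357)*(-1/20141) = -11119/207 + (2*143*(1/357))*(-1/20141) = -11119/207 + (286/357)*(-1/20141) = -11119/207 - 26/653667 = -2422709585/45103023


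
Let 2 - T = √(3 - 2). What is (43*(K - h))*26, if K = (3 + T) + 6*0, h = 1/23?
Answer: 101738/23 ≈ 4423.4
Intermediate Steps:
h = 1/23 ≈ 0.043478
T = 1 (T = 2 - √(3 - 2) = 2 - √1 = 2 - 1*1 = 2 - 1 = 1)
K = 4 (K = (3 + 1) + 6*0 = 4 + 0 = 4)
(43*(K - h))*26 = (43*(4 - 1*1/23))*26 = (43*(4 - 1/23))*26 = (43*(91/23))*26 = (3913/23)*26 = 101738/23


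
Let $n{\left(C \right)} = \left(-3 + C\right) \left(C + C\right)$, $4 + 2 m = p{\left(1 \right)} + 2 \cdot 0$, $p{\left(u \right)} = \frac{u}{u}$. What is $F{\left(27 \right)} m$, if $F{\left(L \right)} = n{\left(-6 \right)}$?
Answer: $-162$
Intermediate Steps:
$p{\left(u \right)} = 1$
$m = - \frac{3}{2}$ ($m = -2 + \frac{1 + 2 \cdot 0}{2} = -2 + \frac{1 + 0}{2} = -2 + \frac{1}{2} \cdot 1 = -2 + \frac{1}{2} = - \frac{3}{2} \approx -1.5$)
$n{\left(C \right)} = 2 C \left(-3 + C\right)$ ($n{\left(C \right)} = \left(-3 + C\right) 2 C = 2 C \left(-3 + C\right)$)
$F{\left(L \right)} = 108$ ($F{\left(L \right)} = 2 \left(-6\right) \left(-3 - 6\right) = 2 \left(-6\right) \left(-9\right) = 108$)
$F{\left(27 \right)} m = 108 \left(- \frac{3}{2}\right) = -162$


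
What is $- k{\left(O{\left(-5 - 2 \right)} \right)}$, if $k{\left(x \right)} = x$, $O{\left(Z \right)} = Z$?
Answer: $7$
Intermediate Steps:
$- k{\left(O{\left(-5 - 2 \right)} \right)} = - (-5 - 2) = \left(-1\right) \left(-7\right) = 7$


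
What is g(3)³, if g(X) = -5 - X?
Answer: -512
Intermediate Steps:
g(3)³ = (-5 - 1*3)³ = (-5 - 3)³ = (-8)³ = -512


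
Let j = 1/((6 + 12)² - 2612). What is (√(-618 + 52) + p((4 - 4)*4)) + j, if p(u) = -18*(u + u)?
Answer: -1/2288 + I*√566 ≈ -0.00043706 + 23.791*I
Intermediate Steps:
p(u) = -36*u
j = -1/2288 (j = 1/(18² - 2612) = 1/(324 - 2612) = 1/(-2288) = -1/2288 ≈ -0.00043706)
(√(-618 + 52) + p((4 - 4)*4)) + j = (√(-618 + 52) - 36*(4 - 4)*4) - 1/2288 = (√(-566) - 0*4) - 1/2288 = (I*√566 - 36*0) - 1/2288 = (I*√566 + 0) - 1/2288 = I*√566 - 1/2288 = -1/2288 + I*√566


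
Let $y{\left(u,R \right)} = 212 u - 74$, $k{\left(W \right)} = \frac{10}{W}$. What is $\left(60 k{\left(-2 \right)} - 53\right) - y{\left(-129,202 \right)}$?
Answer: $27069$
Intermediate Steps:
$y{\left(u,R \right)} = -74 + 212 u$
$\left(60 k{\left(-2 \right)} - 53\right) - y{\left(-129,202 \right)} = \left(60 \frac{10}{-2} - 53\right) - \left(-74 + 212 \left(-129\right)\right) = \left(60 \cdot 10 \left(- \frac{1}{2}\right) - 53\right) - \left(-74 - 27348\right) = \left(60 \left(-5\right) - 53\right) - -27422 = \left(-300 - 53\right) + 27422 = -353 + 27422 = 27069$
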